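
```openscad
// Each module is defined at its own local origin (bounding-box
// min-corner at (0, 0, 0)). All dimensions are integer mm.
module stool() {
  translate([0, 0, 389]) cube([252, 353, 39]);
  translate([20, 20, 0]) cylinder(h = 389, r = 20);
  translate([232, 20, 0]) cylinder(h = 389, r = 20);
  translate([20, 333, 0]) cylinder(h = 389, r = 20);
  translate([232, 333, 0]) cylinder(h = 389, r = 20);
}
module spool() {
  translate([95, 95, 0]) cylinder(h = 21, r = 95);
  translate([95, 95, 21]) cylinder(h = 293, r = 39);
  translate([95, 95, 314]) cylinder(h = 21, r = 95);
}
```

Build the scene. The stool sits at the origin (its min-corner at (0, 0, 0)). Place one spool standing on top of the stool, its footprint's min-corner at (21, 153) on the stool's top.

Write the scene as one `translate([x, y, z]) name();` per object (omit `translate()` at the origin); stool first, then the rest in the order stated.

stool();
translate([21, 153, 428]) spool();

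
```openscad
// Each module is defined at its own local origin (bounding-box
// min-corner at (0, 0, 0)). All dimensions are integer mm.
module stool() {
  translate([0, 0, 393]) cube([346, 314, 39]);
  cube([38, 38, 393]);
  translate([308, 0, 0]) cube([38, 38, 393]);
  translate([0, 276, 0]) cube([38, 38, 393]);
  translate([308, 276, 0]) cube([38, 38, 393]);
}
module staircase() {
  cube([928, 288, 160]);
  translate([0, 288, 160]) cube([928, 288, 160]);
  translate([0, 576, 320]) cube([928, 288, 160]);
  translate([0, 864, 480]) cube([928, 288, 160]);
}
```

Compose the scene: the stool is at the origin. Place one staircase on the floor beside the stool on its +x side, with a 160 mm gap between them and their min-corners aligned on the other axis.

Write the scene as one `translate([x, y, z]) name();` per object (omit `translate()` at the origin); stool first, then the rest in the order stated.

stool();
translate([506, 0, 0]) staircase();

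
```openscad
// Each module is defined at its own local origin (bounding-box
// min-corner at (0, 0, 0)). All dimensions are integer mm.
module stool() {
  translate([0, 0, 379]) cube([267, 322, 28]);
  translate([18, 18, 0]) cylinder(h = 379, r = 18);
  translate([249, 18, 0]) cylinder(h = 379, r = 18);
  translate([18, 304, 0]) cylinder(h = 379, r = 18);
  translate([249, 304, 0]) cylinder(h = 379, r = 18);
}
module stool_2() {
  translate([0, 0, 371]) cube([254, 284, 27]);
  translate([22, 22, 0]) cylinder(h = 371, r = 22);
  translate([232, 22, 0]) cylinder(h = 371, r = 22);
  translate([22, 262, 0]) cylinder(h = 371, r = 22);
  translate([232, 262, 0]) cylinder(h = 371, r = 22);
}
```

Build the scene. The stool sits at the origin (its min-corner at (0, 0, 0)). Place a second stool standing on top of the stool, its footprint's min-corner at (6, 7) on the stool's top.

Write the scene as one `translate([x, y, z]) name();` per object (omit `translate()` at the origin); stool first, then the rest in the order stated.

stool();
translate([6, 7, 407]) stool_2();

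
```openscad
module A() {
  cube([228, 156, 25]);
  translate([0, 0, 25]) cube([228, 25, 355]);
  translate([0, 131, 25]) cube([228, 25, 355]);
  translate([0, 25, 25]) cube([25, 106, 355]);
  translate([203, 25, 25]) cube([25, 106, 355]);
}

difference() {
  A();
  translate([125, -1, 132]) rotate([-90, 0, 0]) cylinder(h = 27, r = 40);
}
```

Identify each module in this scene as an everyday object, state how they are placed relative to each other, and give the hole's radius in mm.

A is an open box. The open box has a circular hole through its front wall. The hole's radius is 40 mm.

The subtracted cylinder has r = 40 mm.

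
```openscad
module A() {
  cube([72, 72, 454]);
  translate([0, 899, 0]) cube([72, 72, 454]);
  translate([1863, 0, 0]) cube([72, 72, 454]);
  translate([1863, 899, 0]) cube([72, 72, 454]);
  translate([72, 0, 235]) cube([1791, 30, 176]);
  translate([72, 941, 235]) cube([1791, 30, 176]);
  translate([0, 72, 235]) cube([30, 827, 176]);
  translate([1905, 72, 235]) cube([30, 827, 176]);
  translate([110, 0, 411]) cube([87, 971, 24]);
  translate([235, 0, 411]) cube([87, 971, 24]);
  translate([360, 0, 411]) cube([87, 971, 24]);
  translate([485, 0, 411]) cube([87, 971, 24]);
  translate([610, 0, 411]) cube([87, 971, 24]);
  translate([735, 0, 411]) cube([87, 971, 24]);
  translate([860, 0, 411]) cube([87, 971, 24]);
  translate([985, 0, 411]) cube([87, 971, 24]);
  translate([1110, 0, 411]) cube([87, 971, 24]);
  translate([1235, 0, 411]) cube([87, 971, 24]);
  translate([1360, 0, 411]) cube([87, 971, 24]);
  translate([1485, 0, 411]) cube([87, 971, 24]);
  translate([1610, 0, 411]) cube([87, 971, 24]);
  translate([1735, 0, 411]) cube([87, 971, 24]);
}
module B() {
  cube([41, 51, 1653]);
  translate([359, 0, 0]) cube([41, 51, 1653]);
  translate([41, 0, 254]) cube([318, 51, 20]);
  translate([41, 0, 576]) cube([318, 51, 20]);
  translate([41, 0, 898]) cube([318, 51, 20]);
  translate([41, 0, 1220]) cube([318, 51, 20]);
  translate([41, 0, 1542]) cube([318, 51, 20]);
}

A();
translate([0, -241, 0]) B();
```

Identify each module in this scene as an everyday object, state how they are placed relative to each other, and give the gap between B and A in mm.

The ladder's nearest face is 190 mm from the bed frame's −y face.

A is a bed frame. B is a ladder. The ladder is on the floor beside the bed frame on its −y side. The gap between the ladder and the bed frame is 190 mm.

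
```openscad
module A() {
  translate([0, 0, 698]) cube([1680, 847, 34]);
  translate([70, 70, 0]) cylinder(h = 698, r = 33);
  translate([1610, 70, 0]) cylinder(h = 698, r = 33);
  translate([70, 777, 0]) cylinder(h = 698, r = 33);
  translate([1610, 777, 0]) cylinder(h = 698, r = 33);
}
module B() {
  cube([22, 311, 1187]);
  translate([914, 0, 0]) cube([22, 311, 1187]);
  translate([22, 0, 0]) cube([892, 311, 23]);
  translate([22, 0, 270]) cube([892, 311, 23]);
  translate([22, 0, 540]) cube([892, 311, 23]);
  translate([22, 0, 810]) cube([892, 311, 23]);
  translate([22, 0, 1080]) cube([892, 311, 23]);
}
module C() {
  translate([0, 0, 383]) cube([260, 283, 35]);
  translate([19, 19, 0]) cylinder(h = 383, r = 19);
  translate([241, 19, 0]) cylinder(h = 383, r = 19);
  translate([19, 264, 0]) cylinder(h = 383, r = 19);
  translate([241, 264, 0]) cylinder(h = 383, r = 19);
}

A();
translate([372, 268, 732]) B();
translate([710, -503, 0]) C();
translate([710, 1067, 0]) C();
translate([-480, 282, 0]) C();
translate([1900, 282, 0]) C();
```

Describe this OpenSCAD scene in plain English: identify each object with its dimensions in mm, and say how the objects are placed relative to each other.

A is a rectangular dining table. The top is 1680×847×34 mm with its upper surface at z = 732 mm. It stands on four round legs of 66 mm diameter, each leg's bounding box inset 37 mm from the nearest pair of top edges, running from the floor to the underside of the top.

B is an open bookshelf. Two side panels, each 22 mm thick, 311 mm deep and 1187 mm tall, stand 936 mm apart (outside-to-outside). Between them sit 5 shelves, each 23 mm thick and 311 mm deep, spanning the full gap between the sides. The bottom shelf rests on the floor (its underside at z = 0) and the clear gap between one shelf's top and the next shelf's underside is 247 mm.

C is a four-legged stool. The seat is a 260×283×35 mm slab whose top surface is at z = 418 mm; four round legs, each 38 mm in diameter, run from the floor (z = 0) to the underside of the seat, each leg's axis is inset half a diameter from the nearest pair of seat edges (so the leg's bounding box is flush with the corner).

The bookshelf is on top of the table, centred. Four stools sit around the table at the −y, +y, −x, +x sides.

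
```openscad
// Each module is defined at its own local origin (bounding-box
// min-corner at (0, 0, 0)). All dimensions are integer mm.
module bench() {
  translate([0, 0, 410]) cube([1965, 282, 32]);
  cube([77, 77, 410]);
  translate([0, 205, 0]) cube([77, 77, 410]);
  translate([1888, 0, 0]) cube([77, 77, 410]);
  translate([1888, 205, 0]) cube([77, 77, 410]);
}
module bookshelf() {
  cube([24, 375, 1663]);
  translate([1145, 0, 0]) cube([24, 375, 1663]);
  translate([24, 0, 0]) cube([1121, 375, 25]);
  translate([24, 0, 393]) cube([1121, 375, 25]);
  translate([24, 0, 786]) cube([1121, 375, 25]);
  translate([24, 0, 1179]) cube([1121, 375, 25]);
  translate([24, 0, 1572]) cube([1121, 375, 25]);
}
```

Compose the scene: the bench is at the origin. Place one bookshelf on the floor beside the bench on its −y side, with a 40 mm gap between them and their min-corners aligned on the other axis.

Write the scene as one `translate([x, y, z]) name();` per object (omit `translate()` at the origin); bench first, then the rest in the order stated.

bench();
translate([0, -415, 0]) bookshelf();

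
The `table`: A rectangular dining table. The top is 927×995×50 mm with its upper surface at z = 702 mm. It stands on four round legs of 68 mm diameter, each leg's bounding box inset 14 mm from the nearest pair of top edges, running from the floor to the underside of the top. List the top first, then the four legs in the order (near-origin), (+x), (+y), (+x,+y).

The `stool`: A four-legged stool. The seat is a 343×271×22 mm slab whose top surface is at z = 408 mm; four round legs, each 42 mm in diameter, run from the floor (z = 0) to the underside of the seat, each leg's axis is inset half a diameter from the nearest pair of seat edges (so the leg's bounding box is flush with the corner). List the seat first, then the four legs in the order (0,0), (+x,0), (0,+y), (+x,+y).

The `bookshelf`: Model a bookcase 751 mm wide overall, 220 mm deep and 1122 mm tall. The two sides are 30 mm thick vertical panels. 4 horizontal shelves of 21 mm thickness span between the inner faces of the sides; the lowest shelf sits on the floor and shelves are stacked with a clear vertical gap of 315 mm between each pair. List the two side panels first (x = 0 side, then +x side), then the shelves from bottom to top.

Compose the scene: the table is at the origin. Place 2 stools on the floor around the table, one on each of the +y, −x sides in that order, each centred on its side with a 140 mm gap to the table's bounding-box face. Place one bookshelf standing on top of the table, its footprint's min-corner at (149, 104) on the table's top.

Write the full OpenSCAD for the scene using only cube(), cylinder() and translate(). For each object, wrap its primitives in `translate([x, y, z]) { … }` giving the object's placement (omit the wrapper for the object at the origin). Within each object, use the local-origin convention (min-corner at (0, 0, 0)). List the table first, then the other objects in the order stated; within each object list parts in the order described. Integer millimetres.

translate([0, 0, 652]) cube([927, 995, 50]);
translate([48, 48, 0]) cylinder(h = 652, r = 34);
translate([879, 48, 0]) cylinder(h = 652, r = 34);
translate([48, 947, 0]) cylinder(h = 652, r = 34);
translate([879, 947, 0]) cylinder(h = 652, r = 34);
translate([292, 1135, 0]) {
  translate([0, 0, 386]) cube([343, 271, 22]);
  translate([21, 21, 0]) cylinder(h = 386, r = 21);
  translate([322, 21, 0]) cylinder(h = 386, r = 21);
  translate([21, 250, 0]) cylinder(h = 386, r = 21);
  translate([322, 250, 0]) cylinder(h = 386, r = 21);
}
translate([-483, 362, 0]) {
  translate([0, 0, 386]) cube([343, 271, 22]);
  translate([21, 21, 0]) cylinder(h = 386, r = 21);
  translate([322, 21, 0]) cylinder(h = 386, r = 21);
  translate([21, 250, 0]) cylinder(h = 386, r = 21);
  translate([322, 250, 0]) cylinder(h = 386, r = 21);
}
translate([149, 104, 702]) {
  cube([30, 220, 1122]);
  translate([721, 0, 0]) cube([30, 220, 1122]);
  translate([30, 0, 0]) cube([691, 220, 21]);
  translate([30, 0, 336]) cube([691, 220, 21]);
  translate([30, 0, 672]) cube([691, 220, 21]);
  translate([30, 0, 1008]) cube([691, 220, 21]);
}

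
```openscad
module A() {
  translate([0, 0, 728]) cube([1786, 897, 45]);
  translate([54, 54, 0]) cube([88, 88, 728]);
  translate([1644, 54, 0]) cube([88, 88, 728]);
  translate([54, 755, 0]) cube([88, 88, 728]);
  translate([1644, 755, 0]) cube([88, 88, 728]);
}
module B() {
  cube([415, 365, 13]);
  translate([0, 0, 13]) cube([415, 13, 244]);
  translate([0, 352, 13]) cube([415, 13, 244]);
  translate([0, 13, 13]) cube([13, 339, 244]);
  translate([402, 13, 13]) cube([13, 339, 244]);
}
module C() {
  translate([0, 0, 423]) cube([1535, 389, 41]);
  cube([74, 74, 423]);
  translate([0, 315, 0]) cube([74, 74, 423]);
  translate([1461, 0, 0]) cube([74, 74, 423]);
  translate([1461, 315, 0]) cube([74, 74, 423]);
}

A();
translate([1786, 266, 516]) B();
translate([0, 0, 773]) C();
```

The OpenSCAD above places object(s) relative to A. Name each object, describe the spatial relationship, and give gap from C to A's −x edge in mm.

The bench's min-x is at 0; the table's min-x is 0; gap = 0 mm.

A is a table. B is an open box. C is a bench. The open box is beside the table with their tops flush at z = 773. The bench is on top of the table. The gap from the bench to the table's −x edge is 0 mm.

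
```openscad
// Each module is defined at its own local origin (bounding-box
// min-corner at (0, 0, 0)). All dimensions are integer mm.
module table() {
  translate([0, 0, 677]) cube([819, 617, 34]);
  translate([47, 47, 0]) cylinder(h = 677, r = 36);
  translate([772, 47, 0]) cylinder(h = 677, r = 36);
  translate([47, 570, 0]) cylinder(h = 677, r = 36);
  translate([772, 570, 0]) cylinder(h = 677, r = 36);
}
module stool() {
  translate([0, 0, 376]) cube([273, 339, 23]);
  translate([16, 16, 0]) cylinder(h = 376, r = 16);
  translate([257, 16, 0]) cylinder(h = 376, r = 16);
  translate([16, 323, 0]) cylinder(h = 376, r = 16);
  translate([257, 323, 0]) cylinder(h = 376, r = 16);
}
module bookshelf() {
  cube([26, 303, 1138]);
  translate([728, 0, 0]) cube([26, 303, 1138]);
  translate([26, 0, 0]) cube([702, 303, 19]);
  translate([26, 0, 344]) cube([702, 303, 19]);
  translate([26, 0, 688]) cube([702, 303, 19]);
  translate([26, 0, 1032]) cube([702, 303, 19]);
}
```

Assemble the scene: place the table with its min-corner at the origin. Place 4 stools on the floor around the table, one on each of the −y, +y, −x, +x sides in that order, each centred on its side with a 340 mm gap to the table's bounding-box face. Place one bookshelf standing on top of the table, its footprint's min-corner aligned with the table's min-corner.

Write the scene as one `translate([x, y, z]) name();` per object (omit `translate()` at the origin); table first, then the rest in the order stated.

table();
translate([273, -679, 0]) stool();
translate([273, 957, 0]) stool();
translate([-613, 139, 0]) stool();
translate([1159, 139, 0]) stool();
translate([0, 0, 711]) bookshelf();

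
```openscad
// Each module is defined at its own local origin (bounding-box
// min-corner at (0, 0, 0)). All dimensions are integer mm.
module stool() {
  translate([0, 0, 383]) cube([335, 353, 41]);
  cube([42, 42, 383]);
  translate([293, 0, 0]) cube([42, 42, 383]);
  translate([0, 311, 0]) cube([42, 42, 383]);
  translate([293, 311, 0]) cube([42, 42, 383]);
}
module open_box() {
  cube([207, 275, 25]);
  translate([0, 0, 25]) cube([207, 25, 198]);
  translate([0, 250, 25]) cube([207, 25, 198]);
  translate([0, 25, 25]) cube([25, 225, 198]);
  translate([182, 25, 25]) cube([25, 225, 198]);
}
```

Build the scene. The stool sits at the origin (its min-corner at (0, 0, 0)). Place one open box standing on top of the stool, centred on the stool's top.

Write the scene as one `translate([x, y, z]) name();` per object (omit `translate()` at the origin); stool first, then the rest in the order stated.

stool();
translate([64, 39, 424]) open_box();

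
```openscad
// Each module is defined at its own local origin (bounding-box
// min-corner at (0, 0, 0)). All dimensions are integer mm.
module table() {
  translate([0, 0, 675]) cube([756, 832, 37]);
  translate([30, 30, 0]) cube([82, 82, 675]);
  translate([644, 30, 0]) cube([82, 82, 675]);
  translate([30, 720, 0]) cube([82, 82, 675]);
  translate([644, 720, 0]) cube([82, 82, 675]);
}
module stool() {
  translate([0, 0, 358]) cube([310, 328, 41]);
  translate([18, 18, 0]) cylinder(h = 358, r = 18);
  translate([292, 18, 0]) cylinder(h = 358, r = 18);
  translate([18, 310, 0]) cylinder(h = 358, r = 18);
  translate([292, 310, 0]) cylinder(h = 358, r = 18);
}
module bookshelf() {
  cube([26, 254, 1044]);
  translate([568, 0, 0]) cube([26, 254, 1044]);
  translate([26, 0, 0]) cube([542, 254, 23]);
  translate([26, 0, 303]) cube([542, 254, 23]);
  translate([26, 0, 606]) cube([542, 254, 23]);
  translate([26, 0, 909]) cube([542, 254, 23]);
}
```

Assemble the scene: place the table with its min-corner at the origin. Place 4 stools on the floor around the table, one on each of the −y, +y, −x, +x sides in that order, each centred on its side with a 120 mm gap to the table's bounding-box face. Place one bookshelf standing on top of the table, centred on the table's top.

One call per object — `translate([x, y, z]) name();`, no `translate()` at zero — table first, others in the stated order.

table();
translate([223, -448, 0]) stool();
translate([223, 952, 0]) stool();
translate([-430, 252, 0]) stool();
translate([876, 252, 0]) stool();
translate([81, 289, 712]) bookshelf();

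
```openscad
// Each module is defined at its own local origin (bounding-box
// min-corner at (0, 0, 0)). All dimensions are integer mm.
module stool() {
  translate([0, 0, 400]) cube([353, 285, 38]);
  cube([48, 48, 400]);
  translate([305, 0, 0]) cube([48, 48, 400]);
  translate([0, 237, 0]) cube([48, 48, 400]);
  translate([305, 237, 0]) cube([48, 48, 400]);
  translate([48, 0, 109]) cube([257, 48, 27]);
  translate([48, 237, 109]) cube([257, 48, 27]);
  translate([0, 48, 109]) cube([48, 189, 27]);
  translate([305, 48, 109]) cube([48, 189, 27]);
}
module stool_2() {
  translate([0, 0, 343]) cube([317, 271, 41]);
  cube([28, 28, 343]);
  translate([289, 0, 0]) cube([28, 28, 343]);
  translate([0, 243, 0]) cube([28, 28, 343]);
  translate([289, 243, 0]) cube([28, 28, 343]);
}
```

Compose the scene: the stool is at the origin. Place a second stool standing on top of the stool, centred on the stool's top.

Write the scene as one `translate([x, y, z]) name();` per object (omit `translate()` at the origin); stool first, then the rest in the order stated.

stool();
translate([18, 7, 438]) stool_2();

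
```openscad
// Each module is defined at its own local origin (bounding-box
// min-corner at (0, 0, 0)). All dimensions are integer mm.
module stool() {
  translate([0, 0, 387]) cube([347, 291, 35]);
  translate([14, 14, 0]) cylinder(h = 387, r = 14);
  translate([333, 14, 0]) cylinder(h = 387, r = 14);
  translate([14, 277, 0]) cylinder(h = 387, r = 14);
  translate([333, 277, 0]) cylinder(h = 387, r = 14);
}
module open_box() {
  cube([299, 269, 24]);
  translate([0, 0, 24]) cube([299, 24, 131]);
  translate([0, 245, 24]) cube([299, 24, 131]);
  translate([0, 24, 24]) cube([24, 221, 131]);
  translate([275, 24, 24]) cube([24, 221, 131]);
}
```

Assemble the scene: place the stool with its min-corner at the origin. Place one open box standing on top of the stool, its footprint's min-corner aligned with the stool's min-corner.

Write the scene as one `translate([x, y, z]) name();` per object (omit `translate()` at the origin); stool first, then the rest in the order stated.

stool();
translate([0, 0, 422]) open_box();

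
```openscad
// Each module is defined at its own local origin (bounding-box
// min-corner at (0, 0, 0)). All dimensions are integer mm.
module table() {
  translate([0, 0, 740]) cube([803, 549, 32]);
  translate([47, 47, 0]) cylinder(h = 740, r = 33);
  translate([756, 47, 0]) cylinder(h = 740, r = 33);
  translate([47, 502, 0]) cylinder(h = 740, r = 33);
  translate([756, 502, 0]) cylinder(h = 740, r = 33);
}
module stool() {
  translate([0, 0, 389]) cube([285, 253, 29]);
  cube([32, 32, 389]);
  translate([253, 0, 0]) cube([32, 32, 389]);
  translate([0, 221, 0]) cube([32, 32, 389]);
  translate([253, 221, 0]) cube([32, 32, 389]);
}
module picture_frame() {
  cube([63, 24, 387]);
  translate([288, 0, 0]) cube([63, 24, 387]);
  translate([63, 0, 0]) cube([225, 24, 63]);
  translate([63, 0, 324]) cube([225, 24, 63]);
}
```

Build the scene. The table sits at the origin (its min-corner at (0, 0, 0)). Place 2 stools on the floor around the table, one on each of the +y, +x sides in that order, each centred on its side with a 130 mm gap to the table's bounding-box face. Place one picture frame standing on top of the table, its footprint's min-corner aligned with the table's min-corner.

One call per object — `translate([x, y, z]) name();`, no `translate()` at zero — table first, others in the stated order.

table();
translate([259, 679, 0]) stool();
translate([933, 148, 0]) stool();
translate([0, 0, 772]) picture_frame();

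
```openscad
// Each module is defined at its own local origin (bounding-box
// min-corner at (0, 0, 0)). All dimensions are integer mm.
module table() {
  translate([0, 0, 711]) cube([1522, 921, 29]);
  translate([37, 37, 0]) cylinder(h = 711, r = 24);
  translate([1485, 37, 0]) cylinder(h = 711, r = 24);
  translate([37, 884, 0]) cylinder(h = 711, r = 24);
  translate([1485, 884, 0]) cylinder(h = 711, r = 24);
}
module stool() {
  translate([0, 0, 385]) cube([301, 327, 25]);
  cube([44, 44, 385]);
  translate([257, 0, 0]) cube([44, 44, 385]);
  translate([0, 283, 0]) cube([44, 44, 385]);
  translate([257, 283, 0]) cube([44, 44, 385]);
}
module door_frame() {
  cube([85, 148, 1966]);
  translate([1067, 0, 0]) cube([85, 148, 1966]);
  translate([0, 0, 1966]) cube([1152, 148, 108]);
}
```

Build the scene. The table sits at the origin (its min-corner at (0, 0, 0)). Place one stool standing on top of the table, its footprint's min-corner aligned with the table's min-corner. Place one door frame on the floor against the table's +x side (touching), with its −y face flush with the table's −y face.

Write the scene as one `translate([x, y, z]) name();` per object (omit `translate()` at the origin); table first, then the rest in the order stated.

table();
translate([0, 0, 740]) stool();
translate([1522, 0, 0]) door_frame();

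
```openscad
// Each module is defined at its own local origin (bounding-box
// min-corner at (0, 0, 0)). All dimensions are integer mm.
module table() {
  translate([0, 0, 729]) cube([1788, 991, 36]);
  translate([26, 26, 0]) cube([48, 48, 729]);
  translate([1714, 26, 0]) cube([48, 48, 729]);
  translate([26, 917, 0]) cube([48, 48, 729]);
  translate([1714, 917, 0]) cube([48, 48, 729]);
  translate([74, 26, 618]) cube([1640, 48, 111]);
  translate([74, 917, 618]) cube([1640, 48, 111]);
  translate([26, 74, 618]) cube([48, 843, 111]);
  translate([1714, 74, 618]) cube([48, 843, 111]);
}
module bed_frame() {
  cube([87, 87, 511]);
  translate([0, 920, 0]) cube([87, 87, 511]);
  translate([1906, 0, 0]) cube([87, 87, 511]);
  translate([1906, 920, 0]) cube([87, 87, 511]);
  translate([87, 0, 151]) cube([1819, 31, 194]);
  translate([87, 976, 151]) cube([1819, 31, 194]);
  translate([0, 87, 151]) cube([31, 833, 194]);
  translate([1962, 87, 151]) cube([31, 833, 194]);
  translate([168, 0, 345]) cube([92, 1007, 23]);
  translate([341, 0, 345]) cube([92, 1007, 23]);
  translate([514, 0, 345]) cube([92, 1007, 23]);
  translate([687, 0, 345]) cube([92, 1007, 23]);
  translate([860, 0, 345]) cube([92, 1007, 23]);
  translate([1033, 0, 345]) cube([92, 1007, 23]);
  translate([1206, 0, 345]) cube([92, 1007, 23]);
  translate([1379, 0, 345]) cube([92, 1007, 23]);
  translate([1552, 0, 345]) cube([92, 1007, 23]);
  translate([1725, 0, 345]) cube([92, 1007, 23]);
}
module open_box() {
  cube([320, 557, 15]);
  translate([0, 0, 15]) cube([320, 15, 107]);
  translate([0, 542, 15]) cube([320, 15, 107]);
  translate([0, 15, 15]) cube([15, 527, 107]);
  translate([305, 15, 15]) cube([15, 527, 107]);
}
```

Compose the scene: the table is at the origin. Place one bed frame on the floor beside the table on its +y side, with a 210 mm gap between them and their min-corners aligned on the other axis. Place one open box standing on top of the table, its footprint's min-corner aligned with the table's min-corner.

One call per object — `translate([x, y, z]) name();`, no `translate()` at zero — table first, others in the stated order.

table();
translate([0, 1201, 0]) bed_frame();
translate([0, 0, 765]) open_box();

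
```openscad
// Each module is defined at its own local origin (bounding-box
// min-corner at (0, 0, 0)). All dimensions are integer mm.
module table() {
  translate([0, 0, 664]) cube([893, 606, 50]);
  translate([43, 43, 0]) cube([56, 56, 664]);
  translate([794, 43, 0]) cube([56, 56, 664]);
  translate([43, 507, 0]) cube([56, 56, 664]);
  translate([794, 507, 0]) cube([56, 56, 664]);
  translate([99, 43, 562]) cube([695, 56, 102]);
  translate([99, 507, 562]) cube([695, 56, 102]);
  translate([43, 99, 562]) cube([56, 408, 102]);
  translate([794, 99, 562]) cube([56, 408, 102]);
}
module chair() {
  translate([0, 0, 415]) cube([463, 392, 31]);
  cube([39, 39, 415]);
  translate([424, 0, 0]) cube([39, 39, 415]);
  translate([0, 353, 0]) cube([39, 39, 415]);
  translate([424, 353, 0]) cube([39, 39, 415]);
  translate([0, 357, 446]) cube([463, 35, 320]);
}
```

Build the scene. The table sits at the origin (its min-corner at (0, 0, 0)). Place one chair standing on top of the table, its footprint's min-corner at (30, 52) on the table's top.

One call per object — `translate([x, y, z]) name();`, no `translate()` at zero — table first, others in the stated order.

table();
translate([30, 52, 714]) chair();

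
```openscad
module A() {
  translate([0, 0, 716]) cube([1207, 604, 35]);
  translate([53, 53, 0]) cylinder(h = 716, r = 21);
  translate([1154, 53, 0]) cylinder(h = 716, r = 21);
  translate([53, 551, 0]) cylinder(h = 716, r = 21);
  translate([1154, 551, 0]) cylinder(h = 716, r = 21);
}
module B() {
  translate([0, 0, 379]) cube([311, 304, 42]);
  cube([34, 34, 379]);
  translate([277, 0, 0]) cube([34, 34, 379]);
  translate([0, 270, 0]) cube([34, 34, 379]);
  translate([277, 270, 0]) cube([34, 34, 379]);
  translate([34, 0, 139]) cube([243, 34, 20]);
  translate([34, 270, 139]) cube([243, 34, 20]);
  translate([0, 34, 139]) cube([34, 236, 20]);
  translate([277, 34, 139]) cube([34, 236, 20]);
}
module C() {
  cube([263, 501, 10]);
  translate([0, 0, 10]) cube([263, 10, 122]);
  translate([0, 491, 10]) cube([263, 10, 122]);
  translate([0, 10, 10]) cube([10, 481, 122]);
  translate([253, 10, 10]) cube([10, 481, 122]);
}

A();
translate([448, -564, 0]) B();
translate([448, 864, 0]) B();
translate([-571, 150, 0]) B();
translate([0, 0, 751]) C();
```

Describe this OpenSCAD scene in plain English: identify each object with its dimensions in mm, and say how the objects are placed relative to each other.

A is a rectangular dining table. The top is 1207×604×35 mm with its upper surface at z = 751 mm. It stands on four round legs of 42 mm diameter, each leg's bounding box inset 32 mm from the nearest pair of top edges, running from the floor to the underside of the top.

B is a four-legged stool. The seat is a 311×304×42 mm slab whose top surface is at z = 421 mm; four square legs, each 34×34 mm in cross-section, run from the floor (z = 0) to the underside of the seat, each flush with a corner of the seat. Four stretchers, 34 mm wide and 20 mm tall, connect adjacent legs with their undersides at z = 139 mm, each running between the inner faces of the legs it joins and aligned with the legs' outer faces on the other axis.

C is an open-topped rectangular box: outside dimensions 263×501×132 mm, with a uniform wall and base thickness of 10 mm. The base is a full 263×501 slab on the floor; four walls sit on top of the base. The front and back walls (the −y and +y sides) span the full width; the two side walls fit between them.

Three stools sit around the table at the −y, +y, −x sides. The open box is on top of the table.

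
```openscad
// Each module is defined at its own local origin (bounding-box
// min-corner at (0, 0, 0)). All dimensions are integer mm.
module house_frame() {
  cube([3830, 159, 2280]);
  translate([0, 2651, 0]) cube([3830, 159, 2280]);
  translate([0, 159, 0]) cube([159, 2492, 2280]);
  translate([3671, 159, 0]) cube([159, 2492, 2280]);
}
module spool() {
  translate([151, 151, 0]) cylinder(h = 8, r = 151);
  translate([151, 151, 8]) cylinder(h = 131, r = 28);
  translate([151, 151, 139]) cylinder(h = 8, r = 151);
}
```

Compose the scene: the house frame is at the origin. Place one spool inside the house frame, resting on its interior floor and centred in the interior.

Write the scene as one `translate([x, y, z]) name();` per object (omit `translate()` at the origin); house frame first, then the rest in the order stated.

house_frame();
translate([1764, 1254, 0]) spool();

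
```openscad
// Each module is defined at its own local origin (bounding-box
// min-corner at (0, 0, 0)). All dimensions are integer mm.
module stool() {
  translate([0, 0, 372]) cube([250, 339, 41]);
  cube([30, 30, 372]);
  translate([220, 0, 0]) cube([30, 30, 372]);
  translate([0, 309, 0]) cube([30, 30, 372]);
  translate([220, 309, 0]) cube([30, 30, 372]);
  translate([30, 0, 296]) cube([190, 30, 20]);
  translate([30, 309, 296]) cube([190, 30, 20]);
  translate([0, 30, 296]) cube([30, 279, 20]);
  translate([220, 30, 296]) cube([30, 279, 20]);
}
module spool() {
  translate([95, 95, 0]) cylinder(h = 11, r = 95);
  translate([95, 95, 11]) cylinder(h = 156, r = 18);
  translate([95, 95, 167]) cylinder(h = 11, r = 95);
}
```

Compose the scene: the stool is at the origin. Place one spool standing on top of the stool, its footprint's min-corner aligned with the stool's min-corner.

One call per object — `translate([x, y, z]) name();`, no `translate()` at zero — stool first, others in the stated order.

stool();
translate([0, 0, 413]) spool();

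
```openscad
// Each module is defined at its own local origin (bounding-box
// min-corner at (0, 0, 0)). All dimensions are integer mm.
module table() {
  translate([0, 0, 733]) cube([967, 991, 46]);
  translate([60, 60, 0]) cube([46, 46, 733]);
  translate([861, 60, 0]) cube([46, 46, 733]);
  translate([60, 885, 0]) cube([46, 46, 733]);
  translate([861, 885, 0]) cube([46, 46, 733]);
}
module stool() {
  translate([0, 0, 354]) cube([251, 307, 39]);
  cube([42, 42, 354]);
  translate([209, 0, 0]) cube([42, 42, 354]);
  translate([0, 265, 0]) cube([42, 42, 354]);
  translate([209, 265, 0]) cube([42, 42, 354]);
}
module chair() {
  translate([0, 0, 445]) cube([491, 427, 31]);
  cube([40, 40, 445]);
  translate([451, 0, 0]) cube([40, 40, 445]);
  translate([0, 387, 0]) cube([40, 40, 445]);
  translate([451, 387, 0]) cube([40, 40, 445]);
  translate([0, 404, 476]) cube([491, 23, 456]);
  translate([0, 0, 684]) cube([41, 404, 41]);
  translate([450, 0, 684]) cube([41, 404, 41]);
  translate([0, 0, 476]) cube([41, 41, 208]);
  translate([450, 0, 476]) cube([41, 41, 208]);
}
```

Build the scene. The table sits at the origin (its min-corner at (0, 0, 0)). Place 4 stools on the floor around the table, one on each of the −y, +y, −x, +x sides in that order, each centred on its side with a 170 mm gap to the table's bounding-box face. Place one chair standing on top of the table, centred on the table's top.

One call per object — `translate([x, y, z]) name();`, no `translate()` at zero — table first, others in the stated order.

table();
translate([358, -477, 0]) stool();
translate([358, 1161, 0]) stool();
translate([-421, 342, 0]) stool();
translate([1137, 342, 0]) stool();
translate([238, 282, 779]) chair();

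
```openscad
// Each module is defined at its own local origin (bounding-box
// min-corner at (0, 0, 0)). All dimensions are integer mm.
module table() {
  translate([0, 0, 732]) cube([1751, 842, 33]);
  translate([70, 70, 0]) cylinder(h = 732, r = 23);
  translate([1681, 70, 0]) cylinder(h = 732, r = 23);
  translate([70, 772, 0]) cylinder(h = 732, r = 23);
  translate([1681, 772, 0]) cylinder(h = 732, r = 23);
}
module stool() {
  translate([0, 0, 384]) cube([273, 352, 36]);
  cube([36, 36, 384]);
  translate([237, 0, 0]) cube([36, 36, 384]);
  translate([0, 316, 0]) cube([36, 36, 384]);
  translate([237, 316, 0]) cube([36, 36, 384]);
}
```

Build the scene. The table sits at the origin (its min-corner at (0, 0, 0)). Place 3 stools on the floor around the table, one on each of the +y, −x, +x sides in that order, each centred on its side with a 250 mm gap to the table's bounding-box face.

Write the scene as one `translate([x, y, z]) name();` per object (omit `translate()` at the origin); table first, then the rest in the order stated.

table();
translate([739, 1092, 0]) stool();
translate([-523, 245, 0]) stool();
translate([2001, 245, 0]) stool();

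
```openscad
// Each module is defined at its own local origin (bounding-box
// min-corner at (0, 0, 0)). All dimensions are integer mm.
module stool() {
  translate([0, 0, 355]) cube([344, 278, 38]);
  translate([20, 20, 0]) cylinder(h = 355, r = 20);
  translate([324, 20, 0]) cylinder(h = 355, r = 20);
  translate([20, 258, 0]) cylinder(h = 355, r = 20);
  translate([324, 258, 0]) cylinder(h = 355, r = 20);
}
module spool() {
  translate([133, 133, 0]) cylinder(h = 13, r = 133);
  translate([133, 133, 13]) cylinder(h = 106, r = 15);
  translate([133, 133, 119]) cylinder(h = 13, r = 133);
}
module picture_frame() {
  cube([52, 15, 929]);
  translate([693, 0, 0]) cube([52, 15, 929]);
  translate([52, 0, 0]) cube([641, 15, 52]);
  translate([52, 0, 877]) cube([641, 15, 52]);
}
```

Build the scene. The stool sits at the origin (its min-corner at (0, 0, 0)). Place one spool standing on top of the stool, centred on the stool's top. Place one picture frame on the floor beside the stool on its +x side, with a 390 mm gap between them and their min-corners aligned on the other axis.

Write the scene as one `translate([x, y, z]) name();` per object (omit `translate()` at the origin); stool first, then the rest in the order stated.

stool();
translate([39, 6, 393]) spool();
translate([734, 0, 0]) picture_frame();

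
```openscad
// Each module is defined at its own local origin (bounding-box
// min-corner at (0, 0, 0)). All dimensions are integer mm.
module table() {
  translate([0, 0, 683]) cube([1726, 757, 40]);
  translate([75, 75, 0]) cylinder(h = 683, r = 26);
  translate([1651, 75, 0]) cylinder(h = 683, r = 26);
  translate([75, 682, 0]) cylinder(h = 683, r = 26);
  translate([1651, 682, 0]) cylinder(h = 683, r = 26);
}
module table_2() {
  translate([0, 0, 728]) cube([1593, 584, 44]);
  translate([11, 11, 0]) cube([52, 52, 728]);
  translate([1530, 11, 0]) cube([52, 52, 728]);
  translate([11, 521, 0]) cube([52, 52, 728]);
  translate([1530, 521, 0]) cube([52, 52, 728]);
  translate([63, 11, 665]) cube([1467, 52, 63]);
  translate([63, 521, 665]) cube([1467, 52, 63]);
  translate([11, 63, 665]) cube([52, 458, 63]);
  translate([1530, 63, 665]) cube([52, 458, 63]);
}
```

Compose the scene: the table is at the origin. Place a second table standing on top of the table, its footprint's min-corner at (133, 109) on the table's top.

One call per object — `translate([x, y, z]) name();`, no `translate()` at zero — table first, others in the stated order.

table();
translate([133, 109, 723]) table_2();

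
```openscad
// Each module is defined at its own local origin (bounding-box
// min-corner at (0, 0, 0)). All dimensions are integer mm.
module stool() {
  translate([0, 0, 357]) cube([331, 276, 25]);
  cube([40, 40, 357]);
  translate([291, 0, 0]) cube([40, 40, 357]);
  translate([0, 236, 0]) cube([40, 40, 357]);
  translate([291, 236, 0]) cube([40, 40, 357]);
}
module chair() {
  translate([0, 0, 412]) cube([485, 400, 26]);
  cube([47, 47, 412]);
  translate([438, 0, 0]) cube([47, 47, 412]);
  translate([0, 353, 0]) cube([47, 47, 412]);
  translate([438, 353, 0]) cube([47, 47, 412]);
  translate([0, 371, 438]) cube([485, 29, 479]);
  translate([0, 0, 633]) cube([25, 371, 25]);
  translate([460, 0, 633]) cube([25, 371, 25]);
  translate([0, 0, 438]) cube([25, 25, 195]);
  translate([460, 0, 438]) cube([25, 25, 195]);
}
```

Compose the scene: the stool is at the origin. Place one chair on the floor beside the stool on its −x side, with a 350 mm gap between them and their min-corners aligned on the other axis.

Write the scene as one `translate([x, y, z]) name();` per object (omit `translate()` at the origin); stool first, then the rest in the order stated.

stool();
translate([-835, 0, 0]) chair();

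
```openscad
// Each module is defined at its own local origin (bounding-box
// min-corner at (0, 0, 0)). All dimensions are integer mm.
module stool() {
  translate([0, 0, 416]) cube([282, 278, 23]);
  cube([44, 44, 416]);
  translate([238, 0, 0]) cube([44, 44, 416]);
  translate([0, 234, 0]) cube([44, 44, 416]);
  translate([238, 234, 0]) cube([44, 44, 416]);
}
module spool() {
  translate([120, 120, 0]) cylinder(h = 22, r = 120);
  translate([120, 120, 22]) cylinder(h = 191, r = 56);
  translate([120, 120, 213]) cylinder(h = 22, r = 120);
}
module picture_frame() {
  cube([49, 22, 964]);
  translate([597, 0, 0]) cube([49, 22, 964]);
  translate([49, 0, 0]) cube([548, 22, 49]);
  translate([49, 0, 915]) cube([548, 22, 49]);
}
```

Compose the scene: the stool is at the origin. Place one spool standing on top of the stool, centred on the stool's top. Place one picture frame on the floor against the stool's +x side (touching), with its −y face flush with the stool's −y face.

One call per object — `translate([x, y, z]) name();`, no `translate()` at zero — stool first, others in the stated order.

stool();
translate([21, 19, 439]) spool();
translate([282, 0, 0]) picture_frame();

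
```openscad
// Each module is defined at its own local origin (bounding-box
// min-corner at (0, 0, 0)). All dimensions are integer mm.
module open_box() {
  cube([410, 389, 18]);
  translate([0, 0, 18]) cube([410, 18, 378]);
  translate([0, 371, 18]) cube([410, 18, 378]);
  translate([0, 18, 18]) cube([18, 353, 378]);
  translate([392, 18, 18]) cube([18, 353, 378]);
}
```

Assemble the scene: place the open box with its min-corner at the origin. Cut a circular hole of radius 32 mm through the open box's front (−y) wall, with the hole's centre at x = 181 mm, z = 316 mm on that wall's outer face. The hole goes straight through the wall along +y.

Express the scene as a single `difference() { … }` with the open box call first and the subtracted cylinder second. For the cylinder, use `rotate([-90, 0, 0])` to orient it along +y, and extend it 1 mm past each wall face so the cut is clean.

difference() {
  open_box();
  translate([181, -1, 316]) rotate([-90, 0, 0]) cylinder(h = 20, r = 32);
}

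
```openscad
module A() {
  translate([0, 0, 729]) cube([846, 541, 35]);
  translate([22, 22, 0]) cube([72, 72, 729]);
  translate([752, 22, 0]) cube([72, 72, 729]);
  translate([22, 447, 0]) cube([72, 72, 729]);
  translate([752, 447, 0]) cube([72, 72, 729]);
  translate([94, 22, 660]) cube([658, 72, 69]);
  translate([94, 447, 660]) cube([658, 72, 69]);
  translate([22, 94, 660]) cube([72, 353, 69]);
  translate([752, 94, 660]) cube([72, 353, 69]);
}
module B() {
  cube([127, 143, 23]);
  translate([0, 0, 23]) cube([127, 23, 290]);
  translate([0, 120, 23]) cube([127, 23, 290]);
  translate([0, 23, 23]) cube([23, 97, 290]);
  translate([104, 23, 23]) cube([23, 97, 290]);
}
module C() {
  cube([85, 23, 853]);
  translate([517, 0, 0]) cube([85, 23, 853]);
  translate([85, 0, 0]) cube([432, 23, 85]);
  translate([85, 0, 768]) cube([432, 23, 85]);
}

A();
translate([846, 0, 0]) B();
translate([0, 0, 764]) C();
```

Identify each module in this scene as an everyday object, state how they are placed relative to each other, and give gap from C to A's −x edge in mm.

A is a table. B is an open box. C is a picture frame. The open box is against the table's +x side, with their −y faces flush. The picture frame is on top of the table. The gap from the picture frame to the table's −x edge is 0 mm.

The picture frame's min-x is at 0; the table's min-x is 0; gap = 0 mm.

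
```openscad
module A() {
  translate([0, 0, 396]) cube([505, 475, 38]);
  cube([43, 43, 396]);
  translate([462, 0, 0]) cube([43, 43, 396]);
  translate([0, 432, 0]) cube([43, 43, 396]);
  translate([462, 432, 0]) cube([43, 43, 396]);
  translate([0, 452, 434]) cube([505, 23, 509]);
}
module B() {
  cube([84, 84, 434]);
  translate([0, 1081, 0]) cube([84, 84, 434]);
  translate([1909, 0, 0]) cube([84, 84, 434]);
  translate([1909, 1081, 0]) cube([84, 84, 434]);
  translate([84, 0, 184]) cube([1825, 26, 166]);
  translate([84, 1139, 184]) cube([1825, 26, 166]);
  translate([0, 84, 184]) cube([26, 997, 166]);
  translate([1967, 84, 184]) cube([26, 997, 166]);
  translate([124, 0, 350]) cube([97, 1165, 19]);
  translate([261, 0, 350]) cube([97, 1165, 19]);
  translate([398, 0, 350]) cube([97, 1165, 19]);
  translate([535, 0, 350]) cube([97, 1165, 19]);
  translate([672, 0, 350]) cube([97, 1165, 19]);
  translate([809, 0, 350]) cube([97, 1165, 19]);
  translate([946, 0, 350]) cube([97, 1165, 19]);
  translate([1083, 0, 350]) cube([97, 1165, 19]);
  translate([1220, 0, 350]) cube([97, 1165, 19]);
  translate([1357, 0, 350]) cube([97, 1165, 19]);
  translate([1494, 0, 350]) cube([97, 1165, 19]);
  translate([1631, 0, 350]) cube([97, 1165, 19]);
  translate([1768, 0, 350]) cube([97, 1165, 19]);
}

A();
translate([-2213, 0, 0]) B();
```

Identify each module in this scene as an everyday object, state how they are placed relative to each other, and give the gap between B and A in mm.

The bed frame's nearest face is 220 mm from the chair's −x face.

A is a chair. B is a bed frame. The bed frame is on the floor beside the chair on its −x side. The gap between the bed frame and the chair is 220 mm.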